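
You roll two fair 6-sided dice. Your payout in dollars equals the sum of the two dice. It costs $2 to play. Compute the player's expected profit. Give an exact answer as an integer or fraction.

$5

Distribution of the sum of the two dice: 2 w.p. 1/36, 3 w.p. 1/18, 4 w.p. 1/12, 5 w.p. 1/9, 6 w.p. 5/36, 7 w.p. 1/6, …
E[payout] = (1/36)·2 + (1/18)·3 + (1/12)·4 + (1/9)·5 + (5/36)·6 + (1/6)·7 + (5/36)·8 + (1/9)·9 + (1/12)·10 + (1/18)·11 + (1/36)·12 = 7
Expected profit = 7 − 2 = 5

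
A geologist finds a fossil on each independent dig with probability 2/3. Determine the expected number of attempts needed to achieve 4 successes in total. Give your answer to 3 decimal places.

By linearity (sum of 4 independent geometric waits), E[trials] = 4/p = 4/(2/3) = 6.
≈ 6.000

6.000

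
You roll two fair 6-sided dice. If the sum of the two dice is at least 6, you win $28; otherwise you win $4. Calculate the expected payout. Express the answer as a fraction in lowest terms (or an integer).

E[payout] = (5/18)·4 + (13/18)·28 = 64/3

64/3 dollars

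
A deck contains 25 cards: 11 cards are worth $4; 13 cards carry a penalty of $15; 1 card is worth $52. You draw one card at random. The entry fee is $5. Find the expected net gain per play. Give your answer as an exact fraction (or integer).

E[payout] = (11/25)·4 + (13/25)·(-15) + (1/25)·52 = -99/25
Expected profit = -99/25 − 5 = -224/25

-224/25 dollars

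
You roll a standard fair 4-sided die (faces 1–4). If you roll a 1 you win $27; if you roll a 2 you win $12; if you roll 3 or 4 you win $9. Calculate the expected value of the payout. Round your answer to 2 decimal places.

$14.25

E[payout] = (1/2)·9 + (1/4)·12 + (1/4)·27 = 57/4
≈ $14.25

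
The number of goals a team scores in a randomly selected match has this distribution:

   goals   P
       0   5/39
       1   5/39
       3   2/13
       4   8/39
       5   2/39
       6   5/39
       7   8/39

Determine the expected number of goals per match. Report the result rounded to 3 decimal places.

3.872

E[X] = (5/39)·0 + (5/39)·1 + (2/13)·3 + (8/39)·4 + (2/39)·5 + (5/39)·6 + (8/39)·7
     = 151/39 ≈ 3.872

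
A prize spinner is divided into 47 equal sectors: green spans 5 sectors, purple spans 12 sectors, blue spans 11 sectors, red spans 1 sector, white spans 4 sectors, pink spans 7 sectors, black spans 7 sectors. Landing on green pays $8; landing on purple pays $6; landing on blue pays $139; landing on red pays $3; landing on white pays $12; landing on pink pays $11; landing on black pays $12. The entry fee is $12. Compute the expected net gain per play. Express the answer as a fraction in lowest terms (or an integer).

E[payout] = (5/47)·8 + (12/47)·6 + (11/47)·139 + (1/47)·3 + (4/47)·12 + (7/47)·11 + (7/47)·12 = 1853/47
Expected profit = 1853/47 − 12 = 1289/47

1289/47 dollars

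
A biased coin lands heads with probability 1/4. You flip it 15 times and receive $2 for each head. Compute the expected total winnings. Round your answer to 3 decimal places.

$7.500

E[#heads] = 15·1/4 = 15/4 (linearity over flips).
E[winnings] = 2·15/4 = 15/2.
≈ 7.500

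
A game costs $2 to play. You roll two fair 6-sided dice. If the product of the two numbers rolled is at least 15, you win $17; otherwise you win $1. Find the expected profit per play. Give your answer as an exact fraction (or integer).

43/9 dollars

E[payout] = (23/36)·1 + (13/36)·17 = 61/9
Expected profit = 61/9 − 2 = 43/9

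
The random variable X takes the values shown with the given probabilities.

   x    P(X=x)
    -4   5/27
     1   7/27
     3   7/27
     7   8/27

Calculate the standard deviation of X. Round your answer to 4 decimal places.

E[X] = 64/27, E[X²] = 542/27
Var(X) = E[X²] − (E[X])² = 542/27 − 4096/729 = 10538/729
SD(X) = √(10538/729) ≈ 3.8020

3.8020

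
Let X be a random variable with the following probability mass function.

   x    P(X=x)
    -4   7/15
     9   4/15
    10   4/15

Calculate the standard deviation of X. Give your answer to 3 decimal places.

E[X] = 16/5, E[X²] = 836/15
Var(X) = E[X²] − (E[X])² = 836/15 − 256/25 = 3412/75
SD(X) = √(3412/75) ≈ 6.745

6.745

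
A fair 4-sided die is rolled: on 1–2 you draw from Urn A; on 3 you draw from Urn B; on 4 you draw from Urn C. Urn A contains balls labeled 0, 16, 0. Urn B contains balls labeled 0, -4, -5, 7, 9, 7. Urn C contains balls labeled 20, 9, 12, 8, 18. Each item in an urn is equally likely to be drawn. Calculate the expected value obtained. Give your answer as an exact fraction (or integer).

33/5

E[X | Urn A] = (0 + 16 + 0)/3 = 16/3
E[X | Urn B] = (0 − 4 − 5 + 7 + 9 + 7)/6 = 7/3
E[X | Urn C] = (20 + 9 + 12 + 8 + 18)/5 = 67/5
E[X] = (1/2)·16/3 + (1/4)·7/3 + (1/4)·67/5 = 33/5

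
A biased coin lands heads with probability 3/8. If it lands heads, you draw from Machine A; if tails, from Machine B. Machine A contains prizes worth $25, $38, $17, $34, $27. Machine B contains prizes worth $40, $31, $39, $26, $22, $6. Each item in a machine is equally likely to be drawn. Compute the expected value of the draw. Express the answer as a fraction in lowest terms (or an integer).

E[X | Machine A] = (25 + 38 + 17 + 34 + 27)/5 = 141/5
E[X | Machine B] = (40 + 31 + 39 + 26 + 22 + 6)/6 = 82/3
E[X] = (3/8)·141/5 + (5/8)·82/3 = 3319/120

3319/120 dollars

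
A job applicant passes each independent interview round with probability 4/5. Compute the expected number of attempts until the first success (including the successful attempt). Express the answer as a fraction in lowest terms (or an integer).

5/4

For a geometric distribution, E[trials] = 1/p = 1/(4/5) = 5/4.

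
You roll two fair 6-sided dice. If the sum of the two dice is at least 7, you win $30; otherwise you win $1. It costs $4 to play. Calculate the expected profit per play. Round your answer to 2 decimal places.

$13.92

E[payout] = (5/12)·1 + (7/12)·30 = 215/12
Expected profit = 215/12 − 4 = 167/12 ≈ $13.92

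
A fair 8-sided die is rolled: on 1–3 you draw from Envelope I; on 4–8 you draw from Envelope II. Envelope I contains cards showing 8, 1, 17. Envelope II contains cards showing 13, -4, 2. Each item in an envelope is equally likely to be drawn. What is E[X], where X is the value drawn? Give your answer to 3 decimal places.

5.542

E[X | Envelope I] = (8 + 1 + 17)/3 = 26/3
E[X | Envelope II] = (13 − 4 + 2)/3 = 11/3
E[X] = (3/8)·26/3 + (5/8)·11/3 = 133/24 ≈ 5.542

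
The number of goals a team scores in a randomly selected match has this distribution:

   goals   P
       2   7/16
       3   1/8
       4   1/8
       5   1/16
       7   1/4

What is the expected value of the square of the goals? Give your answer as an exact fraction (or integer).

E[X²] = (7/16)·4 + (1/8)·9 + (1/8)·16 + (1/16)·25 + (1/4)·49
     = 299/16

299/16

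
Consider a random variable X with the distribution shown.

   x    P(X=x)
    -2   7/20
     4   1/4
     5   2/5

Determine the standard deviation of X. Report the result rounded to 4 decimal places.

E[X] = 23/10, E[X²] = 77/5
Var(X) = E[X²] − (E[X])² = 77/5 − 529/100 = 1011/100
SD(X) = √(1011/100) ≈ 3.1796

3.1796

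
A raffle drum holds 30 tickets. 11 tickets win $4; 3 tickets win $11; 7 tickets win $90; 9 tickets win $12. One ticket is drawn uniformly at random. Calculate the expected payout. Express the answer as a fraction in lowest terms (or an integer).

E[payout] = (11/30)·4 + (3/30)·11 + (7/30)·90 + (9/30)·12 = 163/6

163/6 dollars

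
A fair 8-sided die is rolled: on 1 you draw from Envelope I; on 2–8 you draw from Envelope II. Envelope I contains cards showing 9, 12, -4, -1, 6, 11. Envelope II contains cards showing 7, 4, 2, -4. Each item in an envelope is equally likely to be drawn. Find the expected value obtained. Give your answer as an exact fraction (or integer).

85/32

E[X | Envelope I] = (9 + 12 − 4 − 1 + 6 + 11)/6 = 11/2
E[X | Envelope II] = (7 + 4 + 2 − 4)/4 = 9/4
E[X] = (1/8)·11/2 + (7/8)·9/4 = 85/32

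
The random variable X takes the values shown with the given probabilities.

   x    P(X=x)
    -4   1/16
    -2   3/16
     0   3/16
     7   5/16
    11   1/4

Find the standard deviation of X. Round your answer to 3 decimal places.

5.359

E[X] = 69/16, E[X²] = 757/16
Var(X) = E[X²] − (E[X])² = 757/16 − 4761/256 = 7351/256
SD(X) = √(7351/256) ≈ 5.359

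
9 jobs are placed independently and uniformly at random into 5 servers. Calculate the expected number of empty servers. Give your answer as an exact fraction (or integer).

Let Xⱼ=1 if server j is empty. P(Xⱼ=1) = ((5-1)/5)^9 = 262144/1953125.
By linearity, E[#empty] = 5·262144/1953125 = 262144/390625.

262144/390625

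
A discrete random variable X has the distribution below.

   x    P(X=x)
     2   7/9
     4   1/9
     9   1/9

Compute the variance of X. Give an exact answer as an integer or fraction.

E[X] = (7/9)·2 + (1/9)·4 + (1/9)·9 = 3
E[X²] = (7/9)·4 + (1/9)·16 + (1/9)·81 = 125/9
Var(X) = 125/9 − (3)² = 44/9

44/9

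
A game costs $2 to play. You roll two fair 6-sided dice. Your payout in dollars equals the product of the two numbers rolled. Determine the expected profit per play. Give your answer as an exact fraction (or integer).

41/4 dollars

Distribution of the product of the two numbers rolled: 1 w.p. 1/36, 2 w.p. 1/18, 3 w.p. 1/18, 4 w.p. 1/12, 5 w.p. 1/18, 6 w.p. 1/9, …
E[payout] = (1/36)·1 + (1/18)·2 + (1/18)·3 + (1/12)·4 + (1/18)·5 + (1/9)·6 + (1/18)·8 + (1/36)·9 + (1/18)·10 + (1/9)·12 + (1/18)·15 + (1/36)·16 + (1/18)·18 + (1/18)·20 + (1/18)·24 + (1/36)·25 + (1/18)·30 + (1/36)·36 = 49/4
Expected profit = 49/4 − 2 = 41/4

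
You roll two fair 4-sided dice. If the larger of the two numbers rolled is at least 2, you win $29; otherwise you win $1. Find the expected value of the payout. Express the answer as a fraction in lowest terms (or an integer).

109/4 dollars

E[payout] = (1/16)·1 + (15/16)·29 = 109/4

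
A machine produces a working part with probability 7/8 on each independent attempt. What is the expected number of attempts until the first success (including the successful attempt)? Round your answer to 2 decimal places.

1.14

For a geometric distribution, E[trials] = 1/p = 1/(7/8) = 8/7.
≈ 1.14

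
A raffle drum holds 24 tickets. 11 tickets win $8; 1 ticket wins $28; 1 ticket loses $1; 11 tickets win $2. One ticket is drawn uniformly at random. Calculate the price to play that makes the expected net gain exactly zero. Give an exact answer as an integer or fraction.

E[payout] = (11/24)·8 + (1/24)·28 + (1/24)·(-1) + (11/24)·2 = 137/24
Fair fee = E[payout] = 137/24

137/24 dollars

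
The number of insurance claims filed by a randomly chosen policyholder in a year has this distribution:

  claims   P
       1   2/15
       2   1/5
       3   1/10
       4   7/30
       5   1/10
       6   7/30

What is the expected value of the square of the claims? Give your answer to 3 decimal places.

E[X²] = (2/15)·1 + (1/5)·4 + (1/10)·9 + (7/30)·16 + (1/10)·25 + (7/30)·36
     = 247/15 ≈ 16.467

16.467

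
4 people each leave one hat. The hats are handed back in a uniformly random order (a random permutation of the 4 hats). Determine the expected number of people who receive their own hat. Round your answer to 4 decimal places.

Let Xᵢ = 1 if person i gets their own hat. For each i, P(Xᵢ=1) = 1/4.
By linearity of expectation, E[X₁+…+X_4] = 4·(1/4) = 1.
≈ 1.0000

1.0000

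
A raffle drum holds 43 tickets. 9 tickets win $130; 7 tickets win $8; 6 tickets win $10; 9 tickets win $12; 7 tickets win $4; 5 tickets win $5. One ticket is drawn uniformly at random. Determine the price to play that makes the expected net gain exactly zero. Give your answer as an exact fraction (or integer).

1447/43 dollars

E[payout] = (9/43)·130 + (7/43)·8 + (6/43)·10 + (9/43)·12 + (7/43)·4 + (5/43)·5 = 1447/43
Fair fee = E[payout] = 1447/43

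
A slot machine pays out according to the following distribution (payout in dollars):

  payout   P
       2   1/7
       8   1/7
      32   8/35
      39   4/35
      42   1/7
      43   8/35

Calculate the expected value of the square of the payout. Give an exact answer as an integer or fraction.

38228/35

E[X²] = (1/7)·4 + (1/7)·64 + (8/35)·1024 + (4/35)·1521 + (1/7)·1764 + (8/35)·1849
     = 38228/35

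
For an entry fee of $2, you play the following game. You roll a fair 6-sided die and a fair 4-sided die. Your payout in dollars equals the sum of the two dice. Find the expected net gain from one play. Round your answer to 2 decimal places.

$4.00

Distribution of the sum of the two dice: 2 w.p. 1/24, 3 w.p. 1/12, 4 w.p. 1/8, 5 w.p. 1/6, 6 w.p. 1/6, 7 w.p. 1/6, …
E[payout] = (1/24)·2 + (1/12)·3 + (1/8)·4 + (1/6)·5 + (1/6)·6 + (1/6)·7 + (1/8)·8 + (1/12)·9 + (1/24)·10 = 6
Expected profit = 6 − 2 = 4 ≈ $4.00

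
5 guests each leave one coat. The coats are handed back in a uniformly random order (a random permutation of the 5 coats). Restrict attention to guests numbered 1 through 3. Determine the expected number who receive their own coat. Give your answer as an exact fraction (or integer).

3/5

Let Xᵢ = 1 if person i gets their own coat. For each i, P(Xᵢ=1) = 1/5.
By linearity of expectation, E[X₁+…+X_3] = 3·(1/5) = 3/5.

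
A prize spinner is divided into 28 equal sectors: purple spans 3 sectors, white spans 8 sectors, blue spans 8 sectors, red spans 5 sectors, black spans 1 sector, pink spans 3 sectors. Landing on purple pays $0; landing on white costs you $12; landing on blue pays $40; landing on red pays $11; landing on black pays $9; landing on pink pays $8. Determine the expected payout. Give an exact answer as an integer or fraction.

78/7 dollars

E[payout] = (3/28)·0 + (8/28)·(-12) + (8/28)·40 + (5/28)·11 + (1/28)·9 + (3/28)·8 = 78/7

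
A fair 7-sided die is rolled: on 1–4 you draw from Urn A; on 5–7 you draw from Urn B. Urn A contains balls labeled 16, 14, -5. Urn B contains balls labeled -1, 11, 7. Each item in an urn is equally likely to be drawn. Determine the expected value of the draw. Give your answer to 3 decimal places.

E[X | Urn A] = (16 + 14 − 5)/3 = 25/3
E[X | Urn B] = (-1 + 11 + 7)/3 = 17/3
E[X] = (4/7)·25/3 + (3/7)·17/3 = 151/21 ≈ 7.190

7.190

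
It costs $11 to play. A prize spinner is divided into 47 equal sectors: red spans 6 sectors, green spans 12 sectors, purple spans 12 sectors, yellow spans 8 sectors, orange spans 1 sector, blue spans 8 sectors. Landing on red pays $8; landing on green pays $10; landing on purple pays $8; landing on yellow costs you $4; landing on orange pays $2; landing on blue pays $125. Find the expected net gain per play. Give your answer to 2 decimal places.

$15.26

E[payout] = (6/47)·8 + (12/47)·10 + (12/47)·8 + (8/47)·(-4) + (1/47)·2 + (8/47)·125 = 1234/47
Expected profit = 1234/47 − 11 = 717/47 ≈ $15.26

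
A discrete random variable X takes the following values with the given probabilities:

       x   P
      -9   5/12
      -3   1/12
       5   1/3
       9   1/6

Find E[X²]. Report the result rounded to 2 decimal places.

E[X²] = (5/12)·81 + (1/12)·9 + (1/3)·25 + (1/6)·81
     = 169/3 ≈ 56.33

56.33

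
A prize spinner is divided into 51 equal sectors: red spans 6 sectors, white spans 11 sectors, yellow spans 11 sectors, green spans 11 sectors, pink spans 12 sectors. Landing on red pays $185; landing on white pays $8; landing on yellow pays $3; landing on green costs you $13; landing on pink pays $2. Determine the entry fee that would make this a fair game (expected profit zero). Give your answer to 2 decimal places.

$21.80

E[payout] = (6/51)·185 + (11/51)·8 + (11/51)·3 + (11/51)·(-13) + (12/51)·2 = 1112/51
Fair fee = E[payout] = 1112/51 ≈ $21.80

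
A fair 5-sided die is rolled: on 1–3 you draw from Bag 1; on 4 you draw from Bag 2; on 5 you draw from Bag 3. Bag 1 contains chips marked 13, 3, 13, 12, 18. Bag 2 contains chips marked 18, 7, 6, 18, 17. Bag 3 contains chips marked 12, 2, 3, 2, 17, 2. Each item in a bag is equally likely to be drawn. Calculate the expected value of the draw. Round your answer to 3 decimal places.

E[X | Bag 1] = (13 + 3 + 13 + 12 + 18)/5 = 59/5
E[X | Bag 2] = (18 + 7 + 6 + 18 + 17)/5 = 66/5
E[X | Bag 3] = (12 + 2 + 3 + 2 + 17 + 2)/6 = 19/3
E[X] = (3/5)·59/5 + (1/5)·66/5 + (1/5)·19/3 = 824/75 ≈ 10.987

10.987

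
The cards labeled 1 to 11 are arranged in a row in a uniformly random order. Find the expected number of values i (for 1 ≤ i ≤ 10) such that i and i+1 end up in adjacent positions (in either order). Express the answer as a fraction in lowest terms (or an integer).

For each i ∈ {1,…,10}, let Xᵢ = 1 if i and i+1 are adjacent. P(Xᵢ=1) = 2·(11−1)!/11! = 2/11.
By linearity, E[ΣXᵢ] = (10)·(2/11) = 20/11.

20/11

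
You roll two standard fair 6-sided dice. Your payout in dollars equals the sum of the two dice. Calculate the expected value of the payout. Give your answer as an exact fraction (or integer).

Distribution of the sum of the two dice: 2 w.p. 1/36, 3 w.p. 1/18, 4 w.p. 1/12, 5 w.p. 1/9, 6 w.p. 5/36, 7 w.p. 1/6, …
E[payout] = (1/36)·2 + (1/18)·3 + (1/12)·4 + (1/9)·5 + (5/36)·6 + (1/6)·7 + (5/36)·8 + (1/9)·9 + (1/12)·10 + (1/18)·11 + (1/36)·12 = 7

$7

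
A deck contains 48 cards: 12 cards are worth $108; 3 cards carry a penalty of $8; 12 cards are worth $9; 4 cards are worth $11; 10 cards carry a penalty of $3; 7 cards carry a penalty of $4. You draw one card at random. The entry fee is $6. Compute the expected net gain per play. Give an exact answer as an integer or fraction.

E[payout] = (12/48)·108 + (3/48)·(-8) + (12/48)·9 + (4/48)·11 + (10/48)·(-3) + (7/48)·(-4) = 683/24
Expected profit = 683/24 − 6 = 539/24

539/24 dollars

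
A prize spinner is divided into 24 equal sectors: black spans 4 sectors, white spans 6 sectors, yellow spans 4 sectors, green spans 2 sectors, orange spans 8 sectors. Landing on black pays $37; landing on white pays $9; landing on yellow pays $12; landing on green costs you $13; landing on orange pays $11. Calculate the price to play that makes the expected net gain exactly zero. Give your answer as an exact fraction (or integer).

E[payout] = (4/24)·37 + (6/24)·9 + (4/24)·12 + (2/24)·(-13) + (8/24)·11 = 13
Fair fee = E[payout] = 13

$13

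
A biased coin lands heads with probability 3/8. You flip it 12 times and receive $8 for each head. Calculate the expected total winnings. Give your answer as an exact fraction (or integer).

$36

E[#heads] = 12·3/8 = 9/2 (linearity over flips).
E[winnings] = 8·9/2 = 36.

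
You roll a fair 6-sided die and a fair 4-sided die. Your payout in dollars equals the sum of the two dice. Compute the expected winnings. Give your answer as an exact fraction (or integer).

$6

Distribution of the sum of the two dice: 2 w.p. 1/24, 3 w.p. 1/12, 4 w.p. 1/8, 5 w.p. 1/6, 6 w.p. 1/6, 7 w.p. 1/6, …
E[payout] = (1/24)·2 + (1/12)·3 + (1/8)·4 + (1/6)·5 + (1/6)·6 + (1/6)·7 + (1/8)·8 + (1/12)·9 + (1/24)·10 = 6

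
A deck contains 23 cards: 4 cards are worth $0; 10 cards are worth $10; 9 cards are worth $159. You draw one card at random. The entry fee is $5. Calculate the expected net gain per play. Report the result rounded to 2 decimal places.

$61.57

E[payout] = (4/23)·0 + (10/23)·10 + (9/23)·159 = 1531/23
Expected profit = 1531/23 − 5 = 1416/23 ≈ $61.57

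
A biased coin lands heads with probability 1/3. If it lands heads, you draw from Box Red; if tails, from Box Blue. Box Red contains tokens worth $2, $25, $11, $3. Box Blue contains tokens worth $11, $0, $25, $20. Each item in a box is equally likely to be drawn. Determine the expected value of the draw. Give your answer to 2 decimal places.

$12.75

E[X | Box Red] = (2 + 25 + 11 + 3)/4 = 41/4
E[X | Box Blue] = (11 + 0 + 25 + 20)/4 = 14
E[X] = (1/3)·41/4 + (2/3)·14 = 51/4 ≈ 12.75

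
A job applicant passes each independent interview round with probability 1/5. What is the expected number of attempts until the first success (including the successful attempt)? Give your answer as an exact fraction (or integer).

For a geometric distribution, E[trials] = 1/p = 1/(1/5) = 5.

5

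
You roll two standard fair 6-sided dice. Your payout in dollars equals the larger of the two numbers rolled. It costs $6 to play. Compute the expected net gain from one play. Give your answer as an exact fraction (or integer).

Distribution of the larger of the two numbers rolled: 1 w.p. 1/36, 2 w.p. 1/12, 3 w.p. 5/36, 4 w.p. 7/36, 5 w.p. 1/4, 6 w.p. 11/36
E[payout] = (1/36)·1 + (1/12)·2 + (5/36)·3 + (7/36)·4 + (1/4)·5 + (11/36)·6 = 161/36
Expected profit = 161/36 − 6 = -55/36

-55/36 dollars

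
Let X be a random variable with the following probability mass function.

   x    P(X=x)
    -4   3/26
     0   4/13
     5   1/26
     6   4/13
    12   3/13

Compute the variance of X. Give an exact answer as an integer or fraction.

E[X] = (3/26)·(-4) + (4/13)·0 + (1/26)·5 + (4/13)·6 + (3/13)·12 = 113/26
E[X²] = (3/26)·16 + (4/13)·0 + (1/26)·25 + (4/13)·36 + (3/13)·144 = 1225/26
Var(X) = 1225/26 − (113/26)² = 19081/676

19081/676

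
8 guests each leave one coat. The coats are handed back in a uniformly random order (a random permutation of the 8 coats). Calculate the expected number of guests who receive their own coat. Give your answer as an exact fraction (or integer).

Let Xᵢ = 1 if person i gets their own coat. For each i, P(Xᵢ=1) = 1/8.
By linearity of expectation, E[X₁+…+X_8] = 8·(1/8) = 1.

1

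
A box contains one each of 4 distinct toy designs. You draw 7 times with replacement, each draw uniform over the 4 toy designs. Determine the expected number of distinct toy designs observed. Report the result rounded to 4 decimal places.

Let Xⱼ=1 if type j appears at least once. P(Xⱼ=1) = 1 − ((4−1)/4)^7 = 14197/16384.
E[#distinct] = 4·14197/16384 = 14197/4096.
≈ 3.4661

3.4661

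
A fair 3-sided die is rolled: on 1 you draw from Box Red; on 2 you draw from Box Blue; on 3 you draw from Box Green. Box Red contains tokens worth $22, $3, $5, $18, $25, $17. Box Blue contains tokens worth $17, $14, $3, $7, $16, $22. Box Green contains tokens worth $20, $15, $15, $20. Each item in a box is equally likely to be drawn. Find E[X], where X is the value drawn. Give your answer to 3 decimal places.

$15.222

E[X | Box Red] = (22 + 3 + 5 + 18 + 25 + 17)/6 = 15
E[X | Box Blue] = (17 + 14 + 3 + 7 + 16 + 22)/6 = 79/6
E[X | Box Green] = (20 + 15 + 15 + 20)/4 = 35/2
E[X] = (1/3)·15 + (1/3)·79/6 + (1/3)·35/2 = 137/9 ≈ 15.222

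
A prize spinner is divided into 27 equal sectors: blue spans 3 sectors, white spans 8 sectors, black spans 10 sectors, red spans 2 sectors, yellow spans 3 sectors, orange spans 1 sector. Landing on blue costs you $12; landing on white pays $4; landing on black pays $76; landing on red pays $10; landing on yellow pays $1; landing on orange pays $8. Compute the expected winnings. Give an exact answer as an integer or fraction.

E[payout] = (3/27)·(-12) + (8/27)·4 + (10/27)·76 + (2/27)·10 + (3/27)·1 + (1/27)·8 = 787/27

787/27 dollars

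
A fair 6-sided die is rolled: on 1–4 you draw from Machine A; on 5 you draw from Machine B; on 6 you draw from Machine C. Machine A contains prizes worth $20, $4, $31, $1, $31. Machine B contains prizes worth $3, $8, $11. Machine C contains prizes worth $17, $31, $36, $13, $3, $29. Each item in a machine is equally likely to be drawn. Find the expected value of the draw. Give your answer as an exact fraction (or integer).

2953/180 dollars

E[X | Machine A] = (20 + 4 + 31 + 1 + 31)/5 = 87/5
E[X | Machine B] = (3 + 8 + 11)/3 = 22/3
E[X | Machine C] = (17 + 31 + 36 + 13 + 3 + 29)/6 = 43/2
E[X] = (2/3)·87/5 + (1/6)·22/3 + (1/6)·43/2 = 2953/180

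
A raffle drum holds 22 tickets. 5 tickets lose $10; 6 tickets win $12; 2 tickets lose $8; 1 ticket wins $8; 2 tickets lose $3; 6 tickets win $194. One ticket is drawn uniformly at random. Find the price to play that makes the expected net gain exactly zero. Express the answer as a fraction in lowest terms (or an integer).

586/11 dollars

E[payout] = (5/22)·(-10) + (6/22)·12 + (2/22)·(-8) + (1/22)·8 + (2/22)·(-3) + (6/22)·194 = 586/11
Fair fee = E[payout] = 586/11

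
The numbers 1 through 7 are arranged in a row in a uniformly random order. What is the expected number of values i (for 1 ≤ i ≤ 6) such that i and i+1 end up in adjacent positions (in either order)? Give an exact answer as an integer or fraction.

12/7

For each i ∈ {1,…,6}, let Xᵢ = 1 if i and i+1 are adjacent. P(Xᵢ=1) = 2·(7−1)!/7! = 2/7.
By linearity, E[ΣXᵢ] = (6)·(2/7) = 12/7.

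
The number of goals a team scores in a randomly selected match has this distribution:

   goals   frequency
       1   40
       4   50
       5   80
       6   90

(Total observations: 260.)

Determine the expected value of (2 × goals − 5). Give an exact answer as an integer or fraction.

Total = 260, so P(goals=1) = 40/260, etc.
E[2x-5] = (2/13)·(-3) + (5/26)·3 + (4/13)·5 + (9/26)·7
     = 53/13

53/13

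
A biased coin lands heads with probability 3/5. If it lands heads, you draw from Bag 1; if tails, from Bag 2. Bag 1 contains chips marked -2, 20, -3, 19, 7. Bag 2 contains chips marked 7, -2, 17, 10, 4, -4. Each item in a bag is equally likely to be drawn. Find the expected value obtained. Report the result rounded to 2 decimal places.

E[X | Bag 1] = (-2 + 20 − 3 + 19 + 7)/5 = 41/5
E[X | Bag 2] = (7 − 2 + 17 + 10 + 4 − 4)/6 = 16/3
E[X] = (3/5)·41/5 + (2/5)·16/3 = 529/75 ≈ 7.05

7.05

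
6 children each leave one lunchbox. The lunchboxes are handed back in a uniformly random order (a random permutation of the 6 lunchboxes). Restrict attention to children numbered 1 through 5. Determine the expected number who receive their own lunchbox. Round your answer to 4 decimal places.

0.8333

Let Xᵢ = 1 if person i gets their own lunchbox. For each i, P(Xᵢ=1) = 1/6.
By linearity of expectation, E[X₁+…+X_5] = 5·(1/6) = 5/6.
≈ 0.8333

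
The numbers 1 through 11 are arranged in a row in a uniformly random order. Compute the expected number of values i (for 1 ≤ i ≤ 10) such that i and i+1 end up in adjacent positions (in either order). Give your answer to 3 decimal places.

For each i ∈ {1,…,10}, let Xᵢ = 1 if i and i+1 are adjacent. P(Xᵢ=1) = 2·(11−1)!/11! = 2/11.
By linearity, E[ΣXᵢ] = (10)·(2/11) = 20/11.
≈ 1.818

1.818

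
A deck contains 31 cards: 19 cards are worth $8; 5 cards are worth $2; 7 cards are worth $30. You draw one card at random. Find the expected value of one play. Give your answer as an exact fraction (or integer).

E[payout] = (19/31)·8 + (5/31)·2 + (7/31)·30 = 12

$12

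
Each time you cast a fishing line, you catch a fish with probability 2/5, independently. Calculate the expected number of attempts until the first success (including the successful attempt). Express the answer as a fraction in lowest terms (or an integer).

5/2

For a geometric distribution, E[trials] = 1/p = 1/(2/5) = 5/2.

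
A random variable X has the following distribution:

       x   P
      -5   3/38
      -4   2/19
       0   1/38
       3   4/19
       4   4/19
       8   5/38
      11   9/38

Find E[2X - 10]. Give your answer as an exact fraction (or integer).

-26/19

E[2x-10] = (3/38)·(-20) + (2/19)·(-18) + (1/38)·(-10) + (4/19)·(-4) + (4/19)·(-2) + (5/38)·6 + (9/38)·12
     = -26/19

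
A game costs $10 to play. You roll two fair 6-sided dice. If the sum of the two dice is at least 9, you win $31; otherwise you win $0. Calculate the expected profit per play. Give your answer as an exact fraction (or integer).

-25/18 dollars

E[payout] = (13/18)·0 + (5/18)·31 = 155/18
Expected profit = 155/18 − 10 = -25/18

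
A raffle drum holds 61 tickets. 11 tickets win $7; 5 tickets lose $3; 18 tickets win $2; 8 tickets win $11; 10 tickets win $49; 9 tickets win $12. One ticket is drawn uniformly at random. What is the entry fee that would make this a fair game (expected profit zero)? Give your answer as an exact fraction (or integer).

784/61 dollars

E[payout] = (11/61)·7 + (5/61)·(-3) + (18/61)·2 + (8/61)·11 + (10/61)·49 + (9/61)·12 = 784/61
Fair fee = E[payout] = 784/61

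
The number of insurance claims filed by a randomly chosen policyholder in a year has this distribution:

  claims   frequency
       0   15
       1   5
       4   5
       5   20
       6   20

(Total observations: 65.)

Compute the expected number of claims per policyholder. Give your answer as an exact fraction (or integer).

Total = 65, so P(claims=0) = 15/65, etc.
E[X] = (3/13)·0 + (1/13)·1 + (1/13)·4 + (4/13)·5 + (4/13)·6
     = 49/13

49/13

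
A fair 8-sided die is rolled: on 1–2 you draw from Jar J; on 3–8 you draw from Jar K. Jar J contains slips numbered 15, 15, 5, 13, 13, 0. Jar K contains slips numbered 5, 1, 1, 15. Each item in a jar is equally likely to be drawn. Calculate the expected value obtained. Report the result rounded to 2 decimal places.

6.67

E[X | Jar J] = (15 + 15 + 5 + 13 + 13 + 0)/6 = 61/6
E[X | Jar K] = (5 + 1 + 1 + 15)/4 = 11/2
E[X] = (1/4)·61/6 + (3/4)·11/2 = 20/3 ≈ 6.67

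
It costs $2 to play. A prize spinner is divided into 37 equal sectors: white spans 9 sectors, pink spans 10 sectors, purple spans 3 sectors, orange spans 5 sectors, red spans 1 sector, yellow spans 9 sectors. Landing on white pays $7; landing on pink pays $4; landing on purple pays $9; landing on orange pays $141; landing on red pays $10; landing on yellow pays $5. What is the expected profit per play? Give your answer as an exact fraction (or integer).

E[payout] = (9/37)·7 + (10/37)·4 + (3/37)·9 + (5/37)·141 + (1/37)·10 + (9/37)·5 = 890/37
Expected profit = 890/37 − 2 = 816/37

816/37 dollars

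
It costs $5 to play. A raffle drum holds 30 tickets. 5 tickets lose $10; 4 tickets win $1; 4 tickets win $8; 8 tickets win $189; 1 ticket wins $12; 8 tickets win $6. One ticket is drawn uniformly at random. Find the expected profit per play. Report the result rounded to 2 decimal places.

E[payout] = (5/30)·(-10) + (4/30)·1 + (4/30)·8 + (8/30)·189 + (1/30)·12 + (8/30)·6 = 779/15
Expected profit = 779/15 − 5 = 704/15 ≈ $46.93

$46.93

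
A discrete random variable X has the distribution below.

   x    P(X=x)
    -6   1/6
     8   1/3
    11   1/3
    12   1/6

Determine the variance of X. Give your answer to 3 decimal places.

37.889

E[X] = (1/6)·(-6) + (1/3)·8 + (1/3)·11 + (1/6)·12 = 22/3
E[X²] = (1/6)·36 + (1/3)·64 + (1/3)·121 + (1/6)·144 = 275/3
Var(X) = 275/3 − (22/3)² = 341/9 ≈ 37.889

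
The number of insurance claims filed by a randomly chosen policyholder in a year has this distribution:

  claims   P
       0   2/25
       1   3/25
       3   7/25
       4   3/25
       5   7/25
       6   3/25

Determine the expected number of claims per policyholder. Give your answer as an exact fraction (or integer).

E[X] = (2/25)·0 + (3/25)·1 + (7/25)·3 + (3/25)·4 + (7/25)·5 + (3/25)·6
     = 89/25

89/25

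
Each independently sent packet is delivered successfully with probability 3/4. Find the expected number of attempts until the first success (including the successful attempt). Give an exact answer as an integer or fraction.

4/3

For a geometric distribution, E[trials] = 1/p = 1/(3/4) = 4/3.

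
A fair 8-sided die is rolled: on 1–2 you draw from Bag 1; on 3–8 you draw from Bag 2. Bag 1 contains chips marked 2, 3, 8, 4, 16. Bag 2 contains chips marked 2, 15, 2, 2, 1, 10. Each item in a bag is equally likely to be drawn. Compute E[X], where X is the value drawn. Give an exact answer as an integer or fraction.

113/20

E[X | Bag 1] = (2 + 3 + 8 + 4 + 16)/5 = 33/5
E[X | Bag 2] = (2 + 15 + 2 + 2 + 1 + 10)/6 = 16/3
E[X] = (1/4)·33/5 + (3/4)·16/3 = 113/20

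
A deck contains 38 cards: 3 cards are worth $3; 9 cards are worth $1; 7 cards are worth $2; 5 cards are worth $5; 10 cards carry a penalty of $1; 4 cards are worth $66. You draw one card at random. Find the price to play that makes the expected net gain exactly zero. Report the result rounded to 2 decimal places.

$8.18

E[payout] = (3/38)·3 + (9/38)·1 + (7/38)·2 + (5/38)·5 + (10/38)·(-1) + (4/38)·66 = 311/38
Fair fee = E[payout] = 311/38 ≈ $8.18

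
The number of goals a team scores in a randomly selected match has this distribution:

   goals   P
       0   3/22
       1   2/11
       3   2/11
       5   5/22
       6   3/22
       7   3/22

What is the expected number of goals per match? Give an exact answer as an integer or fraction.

E[X] = (3/22)·0 + (2/11)·1 + (2/11)·3 + (5/22)·5 + (3/22)·6 + (3/22)·7
     = 40/11

40/11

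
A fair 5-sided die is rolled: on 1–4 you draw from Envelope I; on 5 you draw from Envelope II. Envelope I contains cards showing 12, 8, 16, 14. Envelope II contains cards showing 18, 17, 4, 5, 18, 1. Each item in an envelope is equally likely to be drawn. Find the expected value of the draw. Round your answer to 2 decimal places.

12.10

E[X | Envelope I] = (12 + 8 + 16 + 14)/4 = 25/2
E[X | Envelope II] = (18 + 17 + 4 + 5 + 18 + 1)/6 = 21/2
E[X] = (4/5)·25/2 + (1/5)·21/2 = 121/10 ≈ 12.10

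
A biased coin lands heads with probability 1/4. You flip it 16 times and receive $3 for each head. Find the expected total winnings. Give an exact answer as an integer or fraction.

$12

E[#heads] = 16·1/4 = 4 (linearity over flips).
E[winnings] = 3·4 = 12.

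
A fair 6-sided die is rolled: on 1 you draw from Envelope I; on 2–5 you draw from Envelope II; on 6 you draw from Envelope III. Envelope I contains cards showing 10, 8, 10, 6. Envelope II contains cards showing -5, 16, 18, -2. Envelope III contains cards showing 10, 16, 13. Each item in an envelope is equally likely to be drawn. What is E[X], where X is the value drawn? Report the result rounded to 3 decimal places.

8.083

E[X | Envelope I] = (10 + 8 + 10 + 6)/4 = 17/2
E[X | Envelope II] = (-5 + 16 + 18 − 2)/4 = 27/4
E[X | Envelope III] = (10 + 16 + 13)/3 = 13
E[X] = (1/6)·17/2 + (2/3)·27/4 + (1/6)·13 = 97/12 ≈ 8.083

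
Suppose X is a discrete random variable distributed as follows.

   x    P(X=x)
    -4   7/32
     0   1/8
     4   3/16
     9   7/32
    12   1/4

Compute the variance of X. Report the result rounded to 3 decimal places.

E[X] = (7/32)·(-4) + (1/8)·0 + (3/16)·4 + (7/32)·9 + (1/4)·12 = 155/32
E[X²] = (7/32)·16 + (1/8)·0 + (3/16)·16 + (7/32)·81 + (1/4)·144 = 1927/32
Var(X) = 1927/32 − (155/32)² = 37639/1024 ≈ 36.757

36.757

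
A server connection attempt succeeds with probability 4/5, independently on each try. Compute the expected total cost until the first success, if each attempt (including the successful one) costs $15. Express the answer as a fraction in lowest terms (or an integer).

E[#attempts] = 1/p = 5/4; E[cost] = 15·5/4 = 75/4.

75/4 dollars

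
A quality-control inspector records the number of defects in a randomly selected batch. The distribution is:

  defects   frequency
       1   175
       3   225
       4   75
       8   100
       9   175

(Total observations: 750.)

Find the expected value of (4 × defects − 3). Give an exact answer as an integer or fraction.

Total = 750, so P(defects=1) = 175/750, etc.
E[4x-3] = (7/30)·1 + (3/10)·9 + (1/10)·13 + (2/15)·29 + (7/30)·33
     = 79/5

79/5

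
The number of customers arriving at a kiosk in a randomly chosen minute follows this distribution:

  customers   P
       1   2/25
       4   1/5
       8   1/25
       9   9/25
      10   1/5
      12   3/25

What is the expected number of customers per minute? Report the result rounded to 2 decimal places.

7.88

E[X] = (2/25)·1 + (1/5)·4 + (1/25)·8 + (9/25)·9 + (1/5)·10 + (3/25)·12
     = 197/25 ≈ 7.88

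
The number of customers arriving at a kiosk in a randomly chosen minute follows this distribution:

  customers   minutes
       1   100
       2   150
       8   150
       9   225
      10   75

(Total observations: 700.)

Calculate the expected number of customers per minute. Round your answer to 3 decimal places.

6.250

Total = 700, so P(customers=1) = 100/700, etc.
E[X] = (1/7)·1 + (3/14)·2 + (3/14)·8 + (9/28)·9 + (3/28)·10
     = 25/4 ≈ 6.250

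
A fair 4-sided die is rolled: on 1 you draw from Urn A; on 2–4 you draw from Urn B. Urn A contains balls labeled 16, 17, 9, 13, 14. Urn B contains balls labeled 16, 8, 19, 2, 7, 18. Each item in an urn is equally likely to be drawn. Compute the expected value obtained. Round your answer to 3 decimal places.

12.200

E[X | Urn A] = (16 + 17 + 9 + 13 + 14)/5 = 69/5
E[X | Urn B] = (16 + 8 + 19 + 2 + 7 + 18)/6 = 35/3
E[X] = (1/4)·69/5 + (3/4)·35/3 = 61/5 ≈ 12.200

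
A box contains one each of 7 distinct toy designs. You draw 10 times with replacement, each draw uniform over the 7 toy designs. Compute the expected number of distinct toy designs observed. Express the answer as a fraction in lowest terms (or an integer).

Let Xⱼ=1 if type j appears at least once. P(Xⱼ=1) = 1 − ((7−1)/7)^10 = 222009073/282475249.
E[#distinct] = 7·222009073/282475249 = 222009073/40353607.

222009073/40353607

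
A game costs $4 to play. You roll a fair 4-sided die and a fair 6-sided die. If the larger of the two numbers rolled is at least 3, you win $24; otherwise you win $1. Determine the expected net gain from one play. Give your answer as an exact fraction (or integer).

E[payout] = (1/6)·1 + (5/6)·24 = 121/6
Expected profit = 121/6 − 4 = 97/6

97/6 dollars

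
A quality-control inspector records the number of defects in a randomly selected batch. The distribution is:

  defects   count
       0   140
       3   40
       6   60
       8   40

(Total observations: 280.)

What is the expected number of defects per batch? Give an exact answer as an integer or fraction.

Total = 280, so P(defects=0) = 140/280, etc.
E[X] = (1/2)·0 + (1/7)·3 + (3/14)·6 + (1/7)·8
     = 20/7

20/7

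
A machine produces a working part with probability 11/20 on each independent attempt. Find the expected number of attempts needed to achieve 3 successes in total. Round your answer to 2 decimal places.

5.45

By linearity (sum of 3 independent geometric waits), E[trials] = 3/p = 3/(11/20) = 60/11.
≈ 5.45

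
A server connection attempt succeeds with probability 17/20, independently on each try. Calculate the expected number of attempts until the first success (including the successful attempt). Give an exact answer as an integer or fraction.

For a geometric distribution, E[trials] = 1/p = 1/(17/20) = 20/17.

20/17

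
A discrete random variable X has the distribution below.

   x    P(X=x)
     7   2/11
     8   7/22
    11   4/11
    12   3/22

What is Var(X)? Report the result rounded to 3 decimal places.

3.521

E[X] = (2/11)·7 + (7/22)·8 + (4/11)·11 + (3/22)·12 = 104/11
E[X²] = (2/11)·49 + (7/22)·64 + (4/11)·121 + (3/22)·144 = 1022/11
Var(X) = 1022/11 − (104/11)² = 426/121 ≈ 3.521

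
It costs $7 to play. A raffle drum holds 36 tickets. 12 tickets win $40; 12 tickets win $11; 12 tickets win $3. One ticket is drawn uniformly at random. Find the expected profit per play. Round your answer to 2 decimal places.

$11.00

E[payout] = (12/36)·40 + (12/36)·11 + (12/36)·3 = 18
Expected profit = 18 − 7 = 11 ≈ $11.00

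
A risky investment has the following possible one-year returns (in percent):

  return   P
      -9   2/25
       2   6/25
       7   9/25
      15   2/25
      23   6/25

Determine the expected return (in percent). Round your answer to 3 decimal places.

9.000

E[X] = (2/25)·(-9) + (6/25)·2 + (9/25)·7 + (2/25)·15 + (6/25)·23
     = 9 ≈ 9.000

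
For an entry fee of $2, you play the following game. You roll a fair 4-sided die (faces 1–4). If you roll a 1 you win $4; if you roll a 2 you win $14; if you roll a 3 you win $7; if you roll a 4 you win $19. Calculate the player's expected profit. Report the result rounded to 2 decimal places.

E[payout] = (1/4)·4 + (1/4)·7 + (1/4)·14 + (1/4)·19 = 11
Expected profit = 11 − 2 = 9 ≈ $9.00

$9.00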